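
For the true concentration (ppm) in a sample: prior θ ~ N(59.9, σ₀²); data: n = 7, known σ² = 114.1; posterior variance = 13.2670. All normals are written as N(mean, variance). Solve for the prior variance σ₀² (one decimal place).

For the Normal–Normal model with known σ², precisions add: τ_n = τ₀ + n/σ².
So 1/σ₀² = 1/13.2670 − 7/114.1 = 0.075375 − 0.061350 = 0.014025.
Hence σ₀² = 1/0.014025 ≈ 71.3.

σ₀² = 71.3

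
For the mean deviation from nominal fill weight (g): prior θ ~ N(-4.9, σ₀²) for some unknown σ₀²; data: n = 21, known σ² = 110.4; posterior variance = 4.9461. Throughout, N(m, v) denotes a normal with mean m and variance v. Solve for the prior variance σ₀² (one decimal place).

σ₀² = 83.6

For the Normal–Normal model with known σ², precisions add: τ_n = τ₀ + n/σ².
So 1/σ₀² = 1/4.9461 − 21/110.4 = 0.202179 − 0.190217 = 0.011962.
Hence σ₀² = 1/0.011962 ≈ 83.6.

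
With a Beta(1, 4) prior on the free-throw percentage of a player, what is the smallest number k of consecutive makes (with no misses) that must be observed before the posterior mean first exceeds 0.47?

After k makes and 0 misses the posterior is Beta(1+k, 4), with mean (1+k)/(1+4+k).
Set (1+k)/(5+k) > 0.47 and solve: k > (0.47·5 − 1)/(1 − 0.47) = 2.547.
The smallest integer exceeding 2.547 is 3, and checking k=3: (4)/(8) = 0.5000 > 0.47.

k = 3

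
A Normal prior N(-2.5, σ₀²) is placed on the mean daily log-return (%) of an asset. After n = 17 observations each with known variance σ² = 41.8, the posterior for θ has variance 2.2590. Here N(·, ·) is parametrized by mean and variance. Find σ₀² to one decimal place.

σ₀² = 27.8

For the Normal–Normal model with known σ², precisions add: τ_n = τ₀ + n/σ².
So 1/σ₀² = 1/2.2590 − 17/41.8 = 0.442674 − 0.406699 = 0.035975.
Hence σ₀² = 1/0.035975 ≈ 27.8.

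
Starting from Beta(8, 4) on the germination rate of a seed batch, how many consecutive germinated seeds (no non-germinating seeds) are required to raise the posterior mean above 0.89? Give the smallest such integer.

k = 25

After k germinated seeds and 0 non-germinating seeds the posterior is Beta(8+k, 4), with mean (8+k)/(8+4+k).
Set (8+k)/(12+k) > 0.89 and solve: k > (0.89·12 − 8)/(1 − 0.89) = 24.364.
The smallest integer exceeding 24.364 is 25.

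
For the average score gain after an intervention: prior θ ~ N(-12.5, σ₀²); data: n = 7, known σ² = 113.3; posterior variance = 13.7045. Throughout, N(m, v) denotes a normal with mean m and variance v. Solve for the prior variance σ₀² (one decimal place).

Posterior precision equals prior precision plus data precision: 1/σ_n² = 1/σ₀² + n/σ².
So 1/σ₀² = 1/13.7045 − 7/113.3 = 0.072969 − 0.061783 = 0.011186.
Hence σ₀² = 1/0.011186 ≈ 89.4.

σ₀² = 89.4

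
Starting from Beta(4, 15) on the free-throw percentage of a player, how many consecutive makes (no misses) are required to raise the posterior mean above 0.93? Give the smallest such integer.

After k makes and 0 misses the posterior is Beta(4+k, 15), with mean (4+k)/(4+15+k).
Set (4+k)/(19+k) > 0.93 and solve: k > (0.93·19 − 4)/(1 − 0.93) = 195.286.
The smallest integer exceeding 195.286 is 196.

k = 196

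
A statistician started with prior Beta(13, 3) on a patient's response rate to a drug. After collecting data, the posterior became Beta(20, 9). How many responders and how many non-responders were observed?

7 responders and 6 non-responders

A Beta(α, β) prior with s successes and f failures in binomial data gives a Beta(α+s, β+f) posterior.
Match parameters: s=20−13=7, f=9−3=6.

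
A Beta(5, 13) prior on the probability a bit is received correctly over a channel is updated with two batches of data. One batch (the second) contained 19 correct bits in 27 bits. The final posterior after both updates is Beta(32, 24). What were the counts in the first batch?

Sequential conjugate updates are equivalent to a single update on the pooled data, so total successes = posterior α − prior α and total failures = posterior β − prior β.
Total across both batches: 32−5=27 correct bits, 24−13=11 errors.
Subtract the second batch: 27−19=8 correct bits and 11−8=3 errors.

8 correct bits and 3 errors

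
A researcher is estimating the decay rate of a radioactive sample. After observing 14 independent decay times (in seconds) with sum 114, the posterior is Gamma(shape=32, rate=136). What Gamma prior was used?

Gamma(shape=18, rate=22)

Gamma–exponential conjugacy: posterior shape = α + n, posterior rate = β + Σtᵢ.
So α = 32 − 14 = 18 and β = 136 − 114 = 22.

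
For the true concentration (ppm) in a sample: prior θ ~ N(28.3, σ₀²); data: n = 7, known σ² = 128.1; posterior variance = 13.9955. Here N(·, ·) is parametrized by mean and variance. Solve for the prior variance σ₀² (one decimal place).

σ₀² = 59.5

For the Normal–Normal model with known σ², precisions add: τ_n = τ₀ + n/σ².
So 1/σ₀² = 1/13.9955 − 7/128.1 = 0.071452 − 0.054645 = 0.016807.
Hence σ₀² = 1/0.016807 ≈ 59.5.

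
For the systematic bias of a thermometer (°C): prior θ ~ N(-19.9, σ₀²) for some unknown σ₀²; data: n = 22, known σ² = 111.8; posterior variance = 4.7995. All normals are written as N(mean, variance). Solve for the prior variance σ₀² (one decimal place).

σ₀² = 86.4

Posterior precision equals prior precision plus data precision: 1/σ_n² = 1/σ₀² + n/σ².
So 1/σ₀² = 1/4.7995 − 22/111.8 = 0.208355 − 0.196780 = 0.011575.
Hence σ₀² = 1/0.011575 ≈ 86.4.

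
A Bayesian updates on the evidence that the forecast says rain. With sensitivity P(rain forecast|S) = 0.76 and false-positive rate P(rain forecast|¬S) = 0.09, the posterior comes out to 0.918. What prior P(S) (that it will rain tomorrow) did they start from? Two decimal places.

P(S) = 0.57

In odds form, posterior odds = prior odds × likelihood ratio, so prior odds = posterior odds ÷ LR.
Posterior odds = 0.918/(1−0.918) = 11.1951. LR = 0.76/0.09 = 8.4444.
Prior odds = 11.1951/8.4444 = 1.3257, so P(S) = 1.3257/(1+1.3257) ≈ 0.57.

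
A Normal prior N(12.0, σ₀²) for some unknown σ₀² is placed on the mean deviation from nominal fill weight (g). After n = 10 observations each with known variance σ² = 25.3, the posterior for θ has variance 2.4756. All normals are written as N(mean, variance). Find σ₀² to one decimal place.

For the Normal–Normal model with known σ², precisions add: τ_n = τ₀ + n/σ².
So 1/σ₀² = 1/2.4756 − 10/25.3 = 0.403942 − 0.395257 = 0.008685.
Hence σ₀² = 1/0.008685 ≈ 115.1.

σ₀² = 115.1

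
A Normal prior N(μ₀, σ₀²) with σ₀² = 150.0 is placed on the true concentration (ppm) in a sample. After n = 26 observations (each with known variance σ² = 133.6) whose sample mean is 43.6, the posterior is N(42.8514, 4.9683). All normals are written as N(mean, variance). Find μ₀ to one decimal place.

μ₀ = 21.0

The posterior mean is a precision-weighted average: μ_n = (τ₀μ₀ + τ_data·x̄)/(τ₀+τ_data), with τ₀=1/σ₀² and τ_data=n/σ².
Here τ₀ = 1/150.0 = 0.006667 and τ_data = 26/133.6 = 0.194611, so τ_n = 0.201278.
Rearranging for μ₀: μ₀ = (μ_n·τ_n − τ_data·x̄)/τ₀ = (42.8514·0.201278 − 0.194611·43.6) / 0.006667 = 0.140004/0.006667 ≈ 21.0.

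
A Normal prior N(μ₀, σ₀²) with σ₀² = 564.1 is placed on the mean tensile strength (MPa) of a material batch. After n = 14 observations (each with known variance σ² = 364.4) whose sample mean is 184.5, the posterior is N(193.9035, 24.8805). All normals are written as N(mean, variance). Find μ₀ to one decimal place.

With known observation variance, the Normal–Normal posterior has precision τ_n = τ₀ + n/σ² and mean μ_n = (τ₀μ₀ + (n/σ²)x̄)/τ_n.
Here τ₀ = 1/564.1 = 0.001773 and τ_data = 14/364.4 = 0.038419, so τ_n = 0.040192.
Rearranging for μ₀: μ₀ = (μ_n·τ_n − τ_data·x̄)/τ₀ = (193.9035·0.040192 − 0.038419·184.5) / 0.001773 = 0.705064/0.001773 ≈ 397.7.

μ₀ = 397.7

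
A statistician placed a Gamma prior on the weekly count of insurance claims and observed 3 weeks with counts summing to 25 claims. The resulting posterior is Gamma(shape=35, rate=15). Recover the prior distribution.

A Gamma(α, β) prior (rate parametrization) on a Poisson rate with n observations summing to S gives posterior Gamma(α+S, β+n).
So α = 35 − 25 = 10 and β = 15 − 3 = 12.

Gamma(shape=10, rate=12)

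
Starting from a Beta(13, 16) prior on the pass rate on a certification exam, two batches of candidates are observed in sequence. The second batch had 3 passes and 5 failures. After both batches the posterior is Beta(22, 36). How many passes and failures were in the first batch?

6 passes and 15 failures

Sequential conjugate updates are equivalent to a single update on the pooled data, so total successes = posterior α − prior α and total failures = posterior β − prior β.
Total across both batches: 22−13=9 passes, 36−16=20 failures.
Subtract the second batch: 9−3=6 passes and 20−5=15 failures.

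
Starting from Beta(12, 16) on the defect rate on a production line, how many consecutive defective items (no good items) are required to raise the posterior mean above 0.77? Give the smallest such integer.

k = 42

After k defective items and 0 good items the posterior is Beta(12+k, 16), with mean (12+k)/(12+16+k).
Set (12+k)/(28+k) > 0.77 and solve: k > (0.77·28 − 12)/(1 − 0.77) = 41.565.
The smallest integer exceeding 41.565 is 42.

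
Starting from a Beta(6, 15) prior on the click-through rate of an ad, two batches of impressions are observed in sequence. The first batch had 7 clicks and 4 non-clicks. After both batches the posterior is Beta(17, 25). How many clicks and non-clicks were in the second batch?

4 clicks and 6 non-clicks

Sequential conjugate updates are equivalent to a single update on the pooled data, so total successes = posterior α − prior α and total failures = posterior β − prior β.
Total across both batches: 17−6=11 clicks, 25−15=10 non-clicks.
Subtract the first batch: 11−7=4 clicks and 10−4=6 non-clicks.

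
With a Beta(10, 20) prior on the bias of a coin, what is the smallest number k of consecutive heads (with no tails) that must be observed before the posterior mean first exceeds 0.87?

After k heads and 0 tails the posterior is Beta(10+k, 20), with mean (10+k)/(10+20+k).
Set (10+k)/(30+k) > 0.87 and solve: k > (0.87·30 − 10)/(1 − 0.87) = 123.846.
The smallest integer exceeding 123.846 is 124, and checking k=124: (134)/(154) = 0.8701 > 0.87.

k = 124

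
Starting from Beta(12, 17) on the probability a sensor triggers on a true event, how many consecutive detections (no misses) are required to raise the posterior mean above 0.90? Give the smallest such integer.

k = 142

After k detections and 0 misses the posterior is Beta(12+k, 17), with mean (12+k)/(12+17+k).
Set (12+k)/(29+k) > 0.90 and solve: k > (0.90·29 − 12)/(1 − 0.90) = 141.000.
The smallest integer exceeding 141.000 is 142.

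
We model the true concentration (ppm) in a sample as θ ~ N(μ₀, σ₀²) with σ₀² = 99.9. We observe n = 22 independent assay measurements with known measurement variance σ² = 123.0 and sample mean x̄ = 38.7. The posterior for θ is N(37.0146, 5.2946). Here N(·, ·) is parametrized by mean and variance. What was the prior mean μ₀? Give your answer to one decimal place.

μ₀ = 6.9

The posterior mean is a precision-weighted average: μ_n = (τ₀μ₀ + τ_data·x̄)/(τ₀+τ_data), with τ₀=1/σ₀² and τ_data=n/σ².
Here τ₀ = 1/99.9 = 0.010010 and τ_data = 22/123.0 = 0.178862, so τ_n = 0.188872.
Rearranging for μ₀: μ₀ = (μ_n·τ_n − τ_data·x̄)/τ₀ = (37.0146·0.188872 − 0.178862·38.7) / 0.010010 = 0.069062/0.010010 ≈ 6.9.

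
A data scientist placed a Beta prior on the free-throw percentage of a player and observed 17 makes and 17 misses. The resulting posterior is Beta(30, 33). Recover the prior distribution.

Beta is conjugate to the binomial likelihood: posterior = Beta(a+s, b+f).
Subtract the data counts: 30−17=13, 33−17=16.

Beta(13, 16)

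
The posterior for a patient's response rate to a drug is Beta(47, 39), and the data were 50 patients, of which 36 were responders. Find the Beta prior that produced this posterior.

A Beta(α, β) prior with s successes and f failures in binomial data gives a Beta(α+s, β+f) posterior.
Subtract the data counts: 47−36=11, 39−14=25.

Beta(11, 25)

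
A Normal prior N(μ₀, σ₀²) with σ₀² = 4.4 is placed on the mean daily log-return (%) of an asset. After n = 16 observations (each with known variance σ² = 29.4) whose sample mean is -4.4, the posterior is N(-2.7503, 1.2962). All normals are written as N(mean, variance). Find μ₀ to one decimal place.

μ₀ = 1.2

With known observation variance, the Normal–Normal posterior has precision τ_n = τ₀ + n/σ² and mean μ_n = (τ₀μ₀ + (n/σ²)x̄)/τ_n.
Here τ₀ = 1/4.4 = 0.227273 and τ_data = 16/29.4 = 0.544218, so τ_n = 0.771491.
Rearranging for μ₀: μ₀ = (μ_n·τ_n − τ_data·x̄)/τ₀ = (-2.7503·0.771491 − 0.544218·-4.4) / 0.227273 = 0.272728/0.227273 ≈ 1.2.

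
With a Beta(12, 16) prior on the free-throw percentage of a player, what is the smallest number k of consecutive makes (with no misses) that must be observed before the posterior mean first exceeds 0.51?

k = 5

After k makes and 0 misses the posterior is Beta(12+k, 16), with mean (12+k)/(12+16+k).
Set (12+k)/(28+k) > 0.51 and solve: k > (0.51·28 − 12)/(1 − 0.51) = 4.653.
The smallest integer exceeding 4.653 is 5.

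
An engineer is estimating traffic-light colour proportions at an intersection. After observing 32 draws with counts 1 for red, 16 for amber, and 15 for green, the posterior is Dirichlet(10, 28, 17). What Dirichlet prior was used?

Dirichlet(9, 12, 2)

For a Dirichlet(α) prior with multinomial counts c, the posterior is Dirichlet(α + c) componentwise.
Subtract each count from the matching posterior parameter: 10−1=9, 28−16=12, 17−15=2.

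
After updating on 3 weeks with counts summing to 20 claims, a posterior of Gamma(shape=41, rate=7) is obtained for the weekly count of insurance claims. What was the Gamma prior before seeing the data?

A Gamma(α, β) prior (rate parametrization) on a Poisson rate with n observations summing to S gives posterior Gamma(α+S, β+n).
So α = 41 − 20 = 21 and β = 7 − 3 = 4.

Gamma(shape=21, rate=4)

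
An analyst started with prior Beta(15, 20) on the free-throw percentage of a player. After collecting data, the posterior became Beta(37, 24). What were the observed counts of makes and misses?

Under Beta–binomial conjugacy the posterior parameters are (a+s, b+f).
So s = 37 − 15 = 22 and f = 24 − 20 = 4.

22 makes and 4 misses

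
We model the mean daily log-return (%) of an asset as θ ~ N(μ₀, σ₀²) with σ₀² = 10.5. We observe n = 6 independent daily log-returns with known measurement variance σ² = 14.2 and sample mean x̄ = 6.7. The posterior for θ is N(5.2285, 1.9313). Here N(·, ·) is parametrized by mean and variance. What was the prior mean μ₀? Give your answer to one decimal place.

With known observation variance, the Normal–Normal posterior has precision τ_n = τ₀ + n/σ² and mean μ_n = (τ₀μ₀ + (n/σ²)x̄)/τ_n.
Here τ₀ = 1/10.5 = 0.095238 and τ_data = 6/14.2 = 0.422535, so τ_n = 0.517773.
Rearranging for μ₀: μ₀ = (μ_n·τ_n − τ_data·x̄)/τ₀ = (5.2285·0.517773 − 0.422535·6.7) / 0.095238 = -0.123808/0.095238 ≈ -1.3.

μ₀ = -1.3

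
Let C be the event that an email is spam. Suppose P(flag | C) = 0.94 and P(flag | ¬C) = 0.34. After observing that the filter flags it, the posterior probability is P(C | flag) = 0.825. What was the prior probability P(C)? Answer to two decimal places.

In odds form, posterior odds = prior odds × likelihood ratio, so prior odds = posterior odds ÷ LR.
Posterior odds = 0.825/(1−0.825) = 4.7143. LR = 0.94/0.34 = 2.7647.
Prior odds = 4.7143/2.7647 = 1.7052, so P(C) = 1.7052/(1+1.7052) ≈ 0.63.

P(C) = 0.63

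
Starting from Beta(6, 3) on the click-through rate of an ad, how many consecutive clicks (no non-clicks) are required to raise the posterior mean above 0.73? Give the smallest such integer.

After k clicks and 0 non-clicks the posterior is Beta(6+k, 3), with mean (6+k)/(6+3+k).
Set (6+k)/(9+k) > 0.73 and solve: k > (0.73·9 − 6)/(1 − 0.73) = 2.111.
The smallest integer exceeding 2.111 is 3.

k = 3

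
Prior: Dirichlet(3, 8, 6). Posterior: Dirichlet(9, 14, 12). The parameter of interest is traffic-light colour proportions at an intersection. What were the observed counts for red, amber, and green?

counts (6, 6, 6)

For a Dirichlet(α) prior with multinomial counts c, the posterior is Dirichlet(α + c) componentwise.
Counts are posterior − prior componentwise: 9−3=6, 14−8=6, 12−6=6.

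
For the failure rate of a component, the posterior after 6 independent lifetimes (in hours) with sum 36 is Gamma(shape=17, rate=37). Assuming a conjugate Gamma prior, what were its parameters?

Gamma(shape=11, rate=1)

Gamma–exponential conjugacy: posterior shape = α + n, posterior rate = β + Σtᵢ.
So α = 17 − 6 = 11 and β = 37 − 36 = 1.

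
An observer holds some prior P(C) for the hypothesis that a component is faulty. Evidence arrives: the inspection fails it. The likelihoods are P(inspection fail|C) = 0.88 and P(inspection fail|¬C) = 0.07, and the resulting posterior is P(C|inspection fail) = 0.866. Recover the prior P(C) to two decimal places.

P(C) = 0.34

In odds form, posterior odds = prior odds × likelihood ratio, so prior odds = posterior odds ÷ LR.
Posterior odds = 0.866/(1−0.866) = 6.4627. LR = 0.88/0.07 = 12.5714.
Prior odds = 6.4627/12.5714 = 0.5141, so P(C) = 0.5141/(1+0.5141) ≈ 0.34.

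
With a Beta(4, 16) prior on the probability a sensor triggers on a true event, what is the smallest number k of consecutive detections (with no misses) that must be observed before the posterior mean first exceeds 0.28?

k = 3

After k detections and 0 misses the posterior is Beta(4+k, 16), with mean (4+k)/(4+16+k).
Set (4+k)/(20+k) > 0.28 and solve: k > (0.28·20 − 4)/(1 − 0.28) = 2.222.
The smallest integer exceeding 2.222 is 3.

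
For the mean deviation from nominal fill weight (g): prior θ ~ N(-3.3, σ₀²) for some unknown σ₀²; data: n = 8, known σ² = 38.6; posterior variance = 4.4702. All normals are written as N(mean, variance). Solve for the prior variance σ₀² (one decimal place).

σ₀² = 60.8

For the Normal–Normal model with known σ², precisions add: τ_n = τ₀ + n/σ².
So 1/σ₀² = 1/4.4702 − 8/38.6 = 0.223704 − 0.207254 = 0.016450.
Hence σ₀² = 1/0.016450 ≈ 60.8.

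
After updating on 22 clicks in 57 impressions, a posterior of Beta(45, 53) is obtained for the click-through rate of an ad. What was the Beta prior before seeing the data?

Beta(23, 18)

A Beta(a, b) prior with s successes and f failures in binomial data gives a Beta(a+s, b+f) posterior.
So a = 45 − 22 = 23 and b = 53 − 35 = 18.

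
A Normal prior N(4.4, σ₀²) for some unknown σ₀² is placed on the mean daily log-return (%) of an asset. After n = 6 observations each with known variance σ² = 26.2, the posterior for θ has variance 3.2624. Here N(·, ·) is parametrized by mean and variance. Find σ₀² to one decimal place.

σ₀² = 12.9

Posterior precision equals prior precision plus data precision: 1/σ_n² = 1/σ₀² + n/σ².
So 1/σ₀² = 1/3.2624 − 6/26.2 = 0.306523 − 0.229008 = 0.077515.
Hence σ₀² = 1/0.077515 ≈ 12.9.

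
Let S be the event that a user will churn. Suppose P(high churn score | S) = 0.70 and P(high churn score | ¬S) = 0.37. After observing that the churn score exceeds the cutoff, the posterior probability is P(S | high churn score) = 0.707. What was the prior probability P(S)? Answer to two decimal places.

Bayes' rule in odds form gives O(S|E) = O(S)·[P(E|S)/P(E|¬S)], hence O(S) = O(S|E)/LR.
Posterior odds = 0.707/(1−0.707) = 2.4130. LR = 0.70/0.37 = 1.8919.
Prior odds = 2.4130/1.8919 = 1.2754, so P(S) = 1.2754/(1+1.2754) ≈ 0.56.

P(S) = 0.56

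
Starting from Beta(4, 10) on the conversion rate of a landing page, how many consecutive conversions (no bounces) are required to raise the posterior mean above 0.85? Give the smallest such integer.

k = 53

After k conversions and 0 bounces the posterior is Beta(4+k, 10), with mean (4+k)/(4+10+k).
Set (4+k)/(14+k) > 0.85 and solve: k > (0.85·14 − 4)/(1 − 0.85) = 52.667.
The smallest integer exceeding 52.667 is 53, and checking k=53: (57)/(67) = 0.8507 > 0.85.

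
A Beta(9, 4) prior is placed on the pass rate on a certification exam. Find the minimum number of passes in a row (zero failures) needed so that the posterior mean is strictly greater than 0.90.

k = 28

After k passes and 0 failures the posterior is Beta(9+k, 4), with mean (9+k)/(9+4+k).
Set (9+k)/(13+k) > 0.90 and solve: k > (0.90·13 − 9)/(1 − 0.90) = 27.000.
The smallest integer exceeding 27.000 is 28, and checking k=28: (37)/(41) = 0.9024 > 0.90.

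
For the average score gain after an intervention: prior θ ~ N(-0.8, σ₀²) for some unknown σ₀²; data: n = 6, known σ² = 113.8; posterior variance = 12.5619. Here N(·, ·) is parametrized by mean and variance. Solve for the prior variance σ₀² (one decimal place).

Posterior precision equals prior precision plus data precision: 1/σ_n² = 1/σ₀² + n/σ².
So 1/σ₀² = 1/12.5619 − 6/113.8 = 0.079606 − 0.052724 = 0.026882.
Hence σ₀² = 1/0.026882 ≈ 37.2.

σ₀² = 37.2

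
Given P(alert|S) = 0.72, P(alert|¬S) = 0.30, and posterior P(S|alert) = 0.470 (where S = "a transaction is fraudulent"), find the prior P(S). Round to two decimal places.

Bayes' rule in odds form gives O(S|E) = O(S)·[P(E|S)/P(E|¬S)], hence O(S) = O(S|E)/LR.
Posterior odds = 0.470/(1−0.470) = 0.8868. LR = 0.72/0.30 = 2.4000.
Prior odds = 0.8868/2.4000 = 0.3695, so P(S) = 0.3695/(1+0.3695) ≈ 0.27.

P(S) = 0.27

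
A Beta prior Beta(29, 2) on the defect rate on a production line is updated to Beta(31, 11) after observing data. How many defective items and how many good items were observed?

Under Beta–binomial conjugacy the posterior parameters are (a+s, b+f).
So s = 31 − 29 = 2 and f = 11 − 2 = 9.

2 defective items and 9 good items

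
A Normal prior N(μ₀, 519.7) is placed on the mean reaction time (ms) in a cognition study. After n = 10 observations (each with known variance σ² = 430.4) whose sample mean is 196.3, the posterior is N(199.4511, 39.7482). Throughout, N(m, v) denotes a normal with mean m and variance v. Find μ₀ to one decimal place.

μ₀ = 237.5

With known observation variance, the Normal–Normal posterior has precision τ_n = τ₀ + n/σ² and mean μ_n = (τ₀μ₀ + (n/σ²)x̄)/τ_n.
Here τ₀ = 1/519.7 = 0.001924 and τ_data = 10/430.4 = 0.023234, so τ_n = 0.025158.
Rearranging for μ₀: μ₀ = (μ_n·τ_n − τ_data·x̄)/τ₀ = (199.4511·0.025158 − 0.023234·196.3) / 0.001924 = 0.456957/0.001924 ≈ 237.5.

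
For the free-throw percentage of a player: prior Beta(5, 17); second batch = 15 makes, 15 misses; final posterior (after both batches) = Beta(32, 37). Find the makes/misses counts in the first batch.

12 makes and 5 misses

Sequential conjugate updates are equivalent to a single update on the pooled data, so total successes = posterior α − prior α and total failures = posterior β − prior β.
Total across both batches: 32−5=27 makes, 37−17=20 misses.
Subtract the second batch: 27−15=12 makes and 20−15=5 misses.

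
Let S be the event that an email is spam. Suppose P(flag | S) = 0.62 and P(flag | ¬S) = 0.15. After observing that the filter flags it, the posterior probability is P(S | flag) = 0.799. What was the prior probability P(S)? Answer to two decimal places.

Bayes' rule in odds form gives O(S|E) = O(S)·[P(E|S)/P(E|¬S)], hence O(S) = O(S|E)/LR.
Posterior odds = 0.799/(1−0.799) = 3.9751. LR = 0.62/0.15 = 4.1333.
Prior odds = 3.9751/4.1333 = 0.9617, so P(S) = 0.9617/(1+0.9617) ≈ 0.49.

P(S) = 0.49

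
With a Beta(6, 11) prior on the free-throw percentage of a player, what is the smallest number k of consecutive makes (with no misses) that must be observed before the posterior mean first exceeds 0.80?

k = 39

After k makes and 0 misses the posterior is Beta(6+k, 11), with mean (6+k)/(6+11+k).
Set (6+k)/(17+k) > 0.80 and solve: k > (0.80·17 − 6)/(1 − 0.80) = 38.000.
The smallest integer exceeding 38.000 is 39.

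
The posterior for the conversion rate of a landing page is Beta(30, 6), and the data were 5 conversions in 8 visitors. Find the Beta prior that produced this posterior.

Beta(25, 3)

A Beta(a, b) prior with s successes and f failures in binomial data gives a Beta(a+s, b+f) posterior.
Subtract the data counts: 30−5=25, 6−3=3.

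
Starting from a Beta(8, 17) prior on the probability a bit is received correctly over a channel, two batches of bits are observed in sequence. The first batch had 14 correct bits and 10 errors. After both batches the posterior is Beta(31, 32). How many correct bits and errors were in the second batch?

9 correct bits and 5 errors

Sequential conjugate updates are equivalent to a single update on the pooled data, so total successes = posterior α − prior α and total failures = posterior β − prior β.
Total across both batches: 31−8=23 correct bits, 32−17=15 errors.
Subtract the first batch: 23−14=9 correct bits and 15−10=5 errors.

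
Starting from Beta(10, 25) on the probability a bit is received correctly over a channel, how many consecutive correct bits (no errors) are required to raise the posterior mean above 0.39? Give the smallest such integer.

After k correct bits and 0 errors the posterior is Beta(10+k, 25), with mean (10+k)/(10+25+k).
Set (10+k)/(35+k) > 0.39 and solve: k > (0.39·35 − 10)/(1 − 0.39) = 5.984.
The smallest integer exceeding 5.984 is 6.

k = 6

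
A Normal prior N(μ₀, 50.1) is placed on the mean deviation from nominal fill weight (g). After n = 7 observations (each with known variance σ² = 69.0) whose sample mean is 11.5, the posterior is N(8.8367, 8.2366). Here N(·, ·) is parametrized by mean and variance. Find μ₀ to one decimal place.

μ₀ = -4.7

The posterior mean is a precision-weighted average: μ_n = (τ₀μ₀ + τ_data·x̄)/(τ₀+τ_data), with τ₀=1/σ₀² and τ_data=n/σ².
Here τ₀ = 1/50.1 = 0.019960 and τ_data = 7/69.0 = 0.101449, so τ_n = 0.121409.
Rearranging for μ₀: μ₀ = (μ_n·τ_n − τ_data·x̄)/τ₀ = (8.8367·0.121409 − 0.101449·11.5) / 0.019960 = -0.093809/0.019960 ≈ -4.7.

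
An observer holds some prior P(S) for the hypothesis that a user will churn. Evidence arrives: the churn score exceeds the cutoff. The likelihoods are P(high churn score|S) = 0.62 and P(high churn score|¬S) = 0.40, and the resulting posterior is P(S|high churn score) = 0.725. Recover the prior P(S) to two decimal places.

In odds form, posterior odds = prior odds × likelihood ratio, so prior odds = posterior odds ÷ LR.
Posterior odds = 0.725/(1−0.725) = 2.6364. LR = 0.62/0.40 = 1.5500.
Prior odds = 2.6364/1.5500 = 1.7009, so P(S) = 1.7009/(1+1.7009) ≈ 0.63.

P(S) = 0.63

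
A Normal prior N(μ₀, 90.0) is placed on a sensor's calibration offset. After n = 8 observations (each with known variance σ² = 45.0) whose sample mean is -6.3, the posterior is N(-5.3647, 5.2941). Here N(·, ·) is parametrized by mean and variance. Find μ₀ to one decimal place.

The posterior mean is a precision-weighted average: μ_n = (τ₀μ₀ + τ_data·x̄)/(τ₀+τ_data), with τ₀=1/σ₀² and τ_data=n/σ².
Here τ₀ = 1/90.0 = 0.011111 and τ_data = 8/45.0 = 0.177778, so τ_n = 0.188889.
Rearranging for μ₀: μ₀ = (μ_n·τ_n − τ_data·x̄)/τ₀ = (-5.3647·0.188889 − 0.177778·-6.3) / 0.011111 = 0.106669/0.011111 ≈ 9.6.

μ₀ = 9.6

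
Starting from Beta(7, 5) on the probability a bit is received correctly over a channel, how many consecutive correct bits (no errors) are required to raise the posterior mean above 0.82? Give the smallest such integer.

k = 16

After k correct bits and 0 errors the posterior is Beta(7+k, 5), with mean (7+k)/(7+5+k).
Set (7+k)/(12+k) > 0.82 and solve: k > (0.82·12 − 7)/(1 − 0.82) = 15.778.
The smallest integer exceeding 15.778 is 16.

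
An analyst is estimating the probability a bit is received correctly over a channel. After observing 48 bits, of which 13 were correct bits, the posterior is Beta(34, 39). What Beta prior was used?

Beta(21, 4)

A Beta(a, b) prior with s successes and f failures in binomial data gives a Beta(a+s, b+f) posterior.
Subtract the data counts: 34−13=21, 39−35=4.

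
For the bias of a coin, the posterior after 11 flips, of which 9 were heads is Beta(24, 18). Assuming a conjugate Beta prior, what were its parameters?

Beta(15, 16)

Under Beta–binomial conjugacy the posterior parameters are (a+s, b+f).
So a = 24 − 9 = 15 and b = 18 − 2 = 16.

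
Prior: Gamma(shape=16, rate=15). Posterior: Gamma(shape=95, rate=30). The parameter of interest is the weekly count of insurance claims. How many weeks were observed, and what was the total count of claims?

n = 15 weeks with total 79 claims

A Gamma(α, β) prior (rate parametrization) on a Poisson rate with n observations summing to S gives posterior Gamma(α+S, β+n).
Matching: Σxᵢ = 95 − 16 = 79 and n = 30 − 15 = 15.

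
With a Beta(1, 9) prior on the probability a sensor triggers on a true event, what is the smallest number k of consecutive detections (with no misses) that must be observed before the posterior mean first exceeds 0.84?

k = 47

After k detections and 0 misses the posterior is Beta(1+k, 9), with mean (1+k)/(1+9+k).
Set (1+k)/(10+k) > 0.84 and solve: k > (0.84·10 − 1)/(1 − 0.84) = 46.250.
The smallest integer exceeding 46.250 is 47, and checking k=47: (48)/(57) = 0.8421 > 0.84.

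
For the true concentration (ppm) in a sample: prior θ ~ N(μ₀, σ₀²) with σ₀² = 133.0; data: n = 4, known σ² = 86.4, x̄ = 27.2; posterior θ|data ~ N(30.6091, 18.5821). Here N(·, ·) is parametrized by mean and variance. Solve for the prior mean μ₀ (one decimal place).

μ₀ = 51.6

With known observation variance, the Normal–Normal posterior has precision τ_n = τ₀ + n/σ² and mean μ_n = (τ₀μ₀ + (n/σ²)x̄)/τ_n.
Here τ₀ = 1/133.0 = 0.007519 and τ_data = 4/86.4 = 0.046296, so τ_n = 0.053815.
Rearranging for μ₀: μ₀ = (μ_n·τ_n − τ_data·x̄)/τ₀ = (30.6091·0.053815 − 0.046296·27.2) / 0.007519 = 0.387978/0.007519 ≈ 51.6.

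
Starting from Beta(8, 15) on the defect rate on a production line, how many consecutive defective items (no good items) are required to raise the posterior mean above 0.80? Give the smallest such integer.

k = 53

After k defective items and 0 good items the posterior is Beta(8+k, 15), with mean (8+k)/(8+15+k).
Set (8+k)/(23+k) > 0.80 and solve: k > (0.80·23 − 8)/(1 − 0.80) = 52.000.
The smallest integer exceeding 52.000 is 53.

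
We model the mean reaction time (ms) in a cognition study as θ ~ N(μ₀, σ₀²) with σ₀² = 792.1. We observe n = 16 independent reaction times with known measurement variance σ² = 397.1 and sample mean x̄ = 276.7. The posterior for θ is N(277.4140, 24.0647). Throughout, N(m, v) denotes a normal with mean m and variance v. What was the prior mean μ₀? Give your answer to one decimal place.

μ₀ = 300.2

The posterior mean is a precision-weighted average: μ_n = (τ₀μ₀ + τ_data·x̄)/(τ₀+τ_data), with τ₀=1/σ₀² and τ_data=n/σ².
Here τ₀ = 1/792.1 = 0.001262 and τ_data = 16/397.1 = 0.040292, so τ_n = 0.041554.
Rearranging for μ₀: μ₀ = (μ_n·τ_n − τ_data·x̄)/τ₀ = (277.4140·0.041554 − 0.040292·276.7) / 0.001262 = 0.378865/0.001262 ≈ 300.2.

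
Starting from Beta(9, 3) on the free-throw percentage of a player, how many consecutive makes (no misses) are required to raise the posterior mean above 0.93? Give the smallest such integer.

After k makes and 0 misses the posterior is Beta(9+k, 3), with mean (9+k)/(9+3+k).
Set (9+k)/(12+k) > 0.93 and solve: k > (0.93·12 − 9)/(1 − 0.93) = 30.857.
The smallest integer exceeding 30.857 is 31.

k = 31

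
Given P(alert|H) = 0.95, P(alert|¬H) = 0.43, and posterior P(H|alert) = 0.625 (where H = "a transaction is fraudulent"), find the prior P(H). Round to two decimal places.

P(H) = 0.43

Bayes' rule in odds form gives O(H|E) = O(H)·[P(E|H)/P(E|¬H)], hence O(H) = O(H|E)/LR.
Posterior odds = 0.625/(1−0.625) = 1.6667. LR = 0.95/0.43 = 2.2093.
Prior odds = 1.6667/2.2093 = 0.7544, so P(H) = 0.7544/(1+0.7544) ≈ 0.43.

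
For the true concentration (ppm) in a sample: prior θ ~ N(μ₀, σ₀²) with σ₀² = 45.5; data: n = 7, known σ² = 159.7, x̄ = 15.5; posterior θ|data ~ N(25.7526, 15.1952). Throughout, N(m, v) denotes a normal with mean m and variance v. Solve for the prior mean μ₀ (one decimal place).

μ₀ = 46.2

With known observation variance, the Normal–Normal posterior has precision τ_n = τ₀ + n/σ² and mean μ_n = (τ₀μ₀ + (n/σ²)x̄)/τ_n.
Here τ₀ = 1/45.5 = 0.021978 and τ_data = 7/159.7 = 0.043832, so τ_n = 0.065810.
Rearranging for μ₀: μ₀ = (μ_n·τ_n − τ_data·x̄)/τ₀ = (25.7526·0.065810 − 0.043832·15.5) / 0.021978 = 1.015383/0.021978 ≈ 46.2.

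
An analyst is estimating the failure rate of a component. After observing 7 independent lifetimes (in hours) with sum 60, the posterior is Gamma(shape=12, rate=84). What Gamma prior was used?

For an exponential likelihood with a Gamma(α, β) prior on the rate, n observations with total T give posterior Gamma(α+n, β+T).
So α = 12 − 7 = 5 and β = 84 − 60 = 24.

Gamma(shape=5, rate=24)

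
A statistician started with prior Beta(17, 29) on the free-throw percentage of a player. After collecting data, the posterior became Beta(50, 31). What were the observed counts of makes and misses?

33 makes and 2 misses

Beta is conjugate to the binomial likelihood: posterior = Beta(α+s, β+f).
So s = 50 − 17 = 33 and f = 31 − 29 = 2.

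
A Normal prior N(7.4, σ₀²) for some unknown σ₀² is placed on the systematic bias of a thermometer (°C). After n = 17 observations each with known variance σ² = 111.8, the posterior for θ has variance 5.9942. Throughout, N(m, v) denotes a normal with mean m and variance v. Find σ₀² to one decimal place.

σ₀² = 67.7

For the Normal–Normal model with known σ², precisions add: τ_n = τ₀ + n/σ².
So 1/σ₀² = 1/5.9942 − 17/111.8 = 0.166828 − 0.152057 = 0.014771.
Hence σ₀² = 1/0.014771 ≈ 67.7.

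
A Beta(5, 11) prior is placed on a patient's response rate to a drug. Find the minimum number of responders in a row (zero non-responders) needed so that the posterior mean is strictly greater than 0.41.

After k responders and 0 non-responders the posterior is Beta(5+k, 11), with mean (5+k)/(5+11+k).
Set (5+k)/(16+k) > 0.41 and solve: k > (0.41·16 − 5)/(1 − 0.41) = 2.644.
The smallest integer exceeding 2.644 is 3, and checking k=3: (8)/(19) = 0.4211 > 0.41.

k = 3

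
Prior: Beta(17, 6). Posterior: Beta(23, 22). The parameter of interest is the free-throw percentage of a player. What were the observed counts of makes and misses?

6 makes and 16 misses

Beta is conjugate to the binomial likelihood: posterior = Beta(a+s, b+f).
Match parameters: s=23−17=6, f=22−6=16.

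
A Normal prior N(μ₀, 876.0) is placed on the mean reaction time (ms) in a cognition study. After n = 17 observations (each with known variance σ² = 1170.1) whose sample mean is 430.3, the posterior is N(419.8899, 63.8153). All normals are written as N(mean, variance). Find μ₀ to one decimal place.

μ₀ = 287.4

The posterior mean is a precision-weighted average: μ_n = (τ₀μ₀ + τ_data·x̄)/(τ₀+τ_data), with τ₀=1/σ₀² and τ_data=n/σ².
Here τ₀ = 1/876.0 = 0.001142 and τ_data = 17/1170.1 = 0.014529, so τ_n = 0.015671.
Rearranging for μ₀: μ₀ = (μ_n·τ_n − τ_data·x̄)/τ₀ = (419.8899·0.015671 − 0.014529·430.3) / 0.001142 = 0.328266/0.001142 ≈ 287.4.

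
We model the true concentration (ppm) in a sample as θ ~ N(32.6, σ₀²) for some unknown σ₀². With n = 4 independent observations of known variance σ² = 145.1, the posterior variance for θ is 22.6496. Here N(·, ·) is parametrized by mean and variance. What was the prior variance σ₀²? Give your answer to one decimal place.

For the Normal–Normal model with known σ², precisions add: τ_n = τ₀ + n/σ².
So 1/σ₀² = 1/22.6496 − 4/145.1 = 0.044151 − 0.027567 = 0.016584.
Hence σ₀² = 1/0.016584 ≈ 60.3.

σ₀² = 60.3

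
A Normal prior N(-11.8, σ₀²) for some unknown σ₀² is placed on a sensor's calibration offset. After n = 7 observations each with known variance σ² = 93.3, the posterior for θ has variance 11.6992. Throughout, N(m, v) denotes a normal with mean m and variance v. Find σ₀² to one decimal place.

σ₀² = 95.7

Posterior precision equals prior precision plus data precision: 1/σ_n² = 1/σ₀² + n/σ².
So 1/σ₀² = 1/11.6992 − 7/93.3 = 0.085476 − 0.075027 = 0.010449.
Hence σ₀² = 1/0.010449 ≈ 95.7.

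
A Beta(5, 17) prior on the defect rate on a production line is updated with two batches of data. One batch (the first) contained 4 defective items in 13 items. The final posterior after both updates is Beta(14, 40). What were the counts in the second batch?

Sequential conjugate updates are equivalent to a single update on the pooled data, so total successes = posterior α − prior α and total failures = posterior β − prior β.
Total across both batches: 14−5=9 defective items, 40−17=23 good items.
Subtract the first batch: 9−4=5 defective items and 23−9=14 good items.

5 defective items and 14 good items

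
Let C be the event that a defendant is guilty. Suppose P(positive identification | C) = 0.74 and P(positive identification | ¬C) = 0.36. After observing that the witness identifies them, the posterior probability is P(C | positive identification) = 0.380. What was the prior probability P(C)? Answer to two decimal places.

P(C) = 0.23

In odds form, posterior odds = prior odds × likelihood ratio, so prior odds = posterior odds ÷ LR.
Posterior odds = 0.380/(1−0.380) = 0.6129. LR = 0.74/0.36 = 2.0556.
Prior odds = 0.6129/2.0556 = 0.2982, so P(C) = 0.2982/(1+0.2982) ≈ 0.23.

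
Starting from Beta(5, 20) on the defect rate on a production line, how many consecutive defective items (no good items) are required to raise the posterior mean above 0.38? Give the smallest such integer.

After k defective items and 0 good items the posterior is Beta(5+k, 20), with mean (5+k)/(5+20+k).
Set (5+k)/(25+k) > 0.38 and solve: k > (0.38·25 − 5)/(1 − 0.38) = 7.258.
The smallest integer exceeding 7.258 is 8, and checking k=8: (13)/(33) = 0.3939 > 0.38.

k = 8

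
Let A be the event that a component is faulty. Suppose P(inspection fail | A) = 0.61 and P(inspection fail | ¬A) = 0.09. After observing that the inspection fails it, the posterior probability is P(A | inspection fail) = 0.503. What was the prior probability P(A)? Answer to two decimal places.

Bayes' rule in odds form gives O(A|E) = O(A)·[P(E|A)/P(E|¬A)], hence O(A) = O(A|E)/LR.
Posterior odds = 0.503/(1−0.503) = 1.0121. LR = 0.61/0.09 = 6.7778.
Prior odds = 1.0121/6.7778 = 0.1493, so P(A) = 0.1493/(1+0.1493) ≈ 0.13.

P(A) = 0.13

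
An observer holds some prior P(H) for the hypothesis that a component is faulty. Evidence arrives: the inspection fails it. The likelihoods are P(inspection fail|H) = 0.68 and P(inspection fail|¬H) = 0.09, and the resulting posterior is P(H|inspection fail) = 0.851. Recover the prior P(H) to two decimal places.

In odds form, posterior odds = prior odds × likelihood ratio, so prior odds = posterior odds ÷ LR.
Posterior odds = 0.851/(1−0.851) = 5.7114. LR = 0.68/0.09 = 7.5556.
Prior odds = 5.7114/7.5556 = 0.7559, so P(H) = 0.7559/(1+0.7559) ≈ 0.43.

P(H) = 0.43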